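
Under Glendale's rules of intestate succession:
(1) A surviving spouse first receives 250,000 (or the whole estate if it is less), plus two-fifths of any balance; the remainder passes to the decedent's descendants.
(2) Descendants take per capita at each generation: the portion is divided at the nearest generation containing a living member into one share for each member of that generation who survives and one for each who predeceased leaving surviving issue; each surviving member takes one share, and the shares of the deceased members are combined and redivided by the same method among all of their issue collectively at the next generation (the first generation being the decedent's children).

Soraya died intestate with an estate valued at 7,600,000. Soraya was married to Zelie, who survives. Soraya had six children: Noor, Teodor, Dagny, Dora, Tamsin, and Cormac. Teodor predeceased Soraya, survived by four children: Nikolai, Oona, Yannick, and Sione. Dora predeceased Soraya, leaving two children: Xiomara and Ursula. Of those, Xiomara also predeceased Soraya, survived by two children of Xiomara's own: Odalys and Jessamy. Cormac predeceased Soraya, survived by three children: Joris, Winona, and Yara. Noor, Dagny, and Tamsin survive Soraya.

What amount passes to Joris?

Joris receives 245,000.

Zelie first takes 250,000, leaving a balance of 7,350,000. Zelie then takes two-fifths of the balance (2,940,000), for a total of 3,190,000. The remaining 4,410,000 passes to the descendants.
The descendants' portion (4,410,000) is divided at the children's generation into 6 shares of 735,000. Noor, Dagny, and Tamsin each take 735,000. The 3 shares of the deceased (Teodor, Dora, and Cormac) are combined into a pool of 2,205,000.
That pool (2,205,000) is divided at the grandchildren's generation into 9 shares of 245,000. Nikolai, Oona, Yannick, Sione, Ursula, Joris, Winona, and Yara each take 245,000. The remaining share for the deceased Xiomara (245,000) is carried to the next generation.
That pool (245,000) is divided at the great-grandchildren's generation equally among Odalys and Jessamy: 122,500 each.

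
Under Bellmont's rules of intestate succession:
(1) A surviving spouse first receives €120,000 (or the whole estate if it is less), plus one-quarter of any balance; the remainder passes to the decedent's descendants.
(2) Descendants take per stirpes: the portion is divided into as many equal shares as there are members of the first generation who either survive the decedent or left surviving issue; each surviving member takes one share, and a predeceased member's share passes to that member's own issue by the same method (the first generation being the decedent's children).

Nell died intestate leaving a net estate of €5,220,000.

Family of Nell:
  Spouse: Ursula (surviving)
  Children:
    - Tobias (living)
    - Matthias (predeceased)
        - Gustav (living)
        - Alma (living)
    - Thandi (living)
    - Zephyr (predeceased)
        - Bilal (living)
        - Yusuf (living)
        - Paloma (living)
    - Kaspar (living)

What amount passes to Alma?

Ursula first takes €120,000, leaving a balance of €5,100,000. Ursula then takes one-quarter of the balance (€1,275,000), for a total of €1,395,000. The remaining €3,825,000 passes to the descendants.
The descendants' portion (€3,825,000) is divided into 5 shares of €765,000: Tobias, Thandi, and Kaspar each take €765,000; Matthias's €765,000 share passes to Matthias's issue; Zephyr's €765,000 share passes to Zephyr's issue.
Matthias's share (€765,000) is divided into 2 shares of €382,500: Gustav and Alma each take €382,500.
Zephyr's share (€765,000) is divided into 3 shares of €255,000: Bilal, Yusuf, and Paloma each take €255,000.

Alma receives €382,500.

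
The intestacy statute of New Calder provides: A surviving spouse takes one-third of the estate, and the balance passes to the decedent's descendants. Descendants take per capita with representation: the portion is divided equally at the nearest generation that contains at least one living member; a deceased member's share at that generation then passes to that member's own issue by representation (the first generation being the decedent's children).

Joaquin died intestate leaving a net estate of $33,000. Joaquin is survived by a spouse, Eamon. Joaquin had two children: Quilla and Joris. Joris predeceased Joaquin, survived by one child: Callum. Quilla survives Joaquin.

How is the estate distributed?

Eamon: $11,000; Quilla: $11,000; Callum: $11,000

Eamon takes one-third of $33,000 = $11,000. The remaining $22,000 passes to the descendants.
The descendants' portion ($22,000) is divided into 2 shares of $11,000: Quilla takes $11,000; Joris's $11,000 share passes to Joris's issue.
Joris's share ($11,000) passes entirely to Callum.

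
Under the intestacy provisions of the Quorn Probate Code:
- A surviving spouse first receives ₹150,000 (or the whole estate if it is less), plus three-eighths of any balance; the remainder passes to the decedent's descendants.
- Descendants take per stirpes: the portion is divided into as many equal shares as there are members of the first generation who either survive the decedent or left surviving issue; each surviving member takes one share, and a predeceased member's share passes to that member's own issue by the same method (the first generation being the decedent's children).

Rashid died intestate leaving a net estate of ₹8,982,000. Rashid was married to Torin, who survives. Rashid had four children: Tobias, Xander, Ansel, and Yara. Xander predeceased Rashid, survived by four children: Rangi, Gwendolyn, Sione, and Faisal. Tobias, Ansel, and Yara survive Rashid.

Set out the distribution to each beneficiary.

Torin first takes ₹150,000, leaving a balance of ₹8,832,000. Torin then takes three-eighths of the balance (₹3,312,000), for a total of ₹3,462,000. The remaining ₹5,520,000 passes to the descendants.
The descendants' portion (₹5,520,000) is divided into 4 shares of ₹1,380,000: Tobias, Ansel, and Yara each take ₹1,380,000; Xander's ₹1,380,000 share passes to Xander's issue.
Xander's share (₹1,380,000) is divided into 4 shares of ₹345,000: Rangi, Gwendolyn, Sione, and Faisal each take ₹345,000.

Torin: ₹3,462,000; Tobias: ₹1,380,000; Rangi: ₹345,000; Gwendolyn: ₹345,000; Sione: ₹345,000; Faisal: ₹345,000; Ansel: ₹1,380,000; Yara: ₹1,380,000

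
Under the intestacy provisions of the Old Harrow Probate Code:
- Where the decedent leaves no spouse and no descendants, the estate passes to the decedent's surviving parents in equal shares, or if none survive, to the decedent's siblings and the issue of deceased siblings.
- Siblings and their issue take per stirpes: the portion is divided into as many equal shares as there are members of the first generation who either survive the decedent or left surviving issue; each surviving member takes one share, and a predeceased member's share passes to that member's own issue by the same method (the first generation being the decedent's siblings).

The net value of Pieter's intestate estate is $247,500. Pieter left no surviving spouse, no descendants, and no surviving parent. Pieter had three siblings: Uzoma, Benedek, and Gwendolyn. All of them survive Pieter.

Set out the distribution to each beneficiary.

The entire $247,500 passes to the siblings and their issue.
That amount ($247,500) is divided into 3 shares of $82,500: Uzoma, Benedek, and Gwendolyn each take $82,500.

Uzoma: $82,500; Benedek: $82,500; Gwendolyn: $82,500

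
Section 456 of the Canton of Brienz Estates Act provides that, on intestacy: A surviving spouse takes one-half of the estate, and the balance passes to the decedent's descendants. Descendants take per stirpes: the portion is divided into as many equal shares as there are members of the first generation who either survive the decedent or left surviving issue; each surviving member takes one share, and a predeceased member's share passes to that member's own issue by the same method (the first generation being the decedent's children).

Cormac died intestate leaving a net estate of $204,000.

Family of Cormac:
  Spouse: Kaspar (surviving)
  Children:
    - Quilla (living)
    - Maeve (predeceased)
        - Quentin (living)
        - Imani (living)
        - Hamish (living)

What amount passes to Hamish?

Kaspar takes one-half of $204,000 = $102,000. The remaining $102,000 passes to the descendants.
The descendants' portion ($102,000) is divided into 2 shares of $51,000: Quilla takes $51,000; Maeve's $51,000 share passes to Maeve's issue.
Maeve's share ($51,000) is divided into 3 shares of $17,000: Quentin, Imani, and Hamish each take $17,000.

Hamish receives $17,000.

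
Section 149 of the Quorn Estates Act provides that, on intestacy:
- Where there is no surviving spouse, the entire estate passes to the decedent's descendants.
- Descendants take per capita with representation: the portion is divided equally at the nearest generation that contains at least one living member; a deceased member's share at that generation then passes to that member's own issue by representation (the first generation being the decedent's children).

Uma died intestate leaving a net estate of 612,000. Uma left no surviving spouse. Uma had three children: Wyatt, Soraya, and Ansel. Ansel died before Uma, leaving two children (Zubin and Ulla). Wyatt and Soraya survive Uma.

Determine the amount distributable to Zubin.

Zubin receives 102,000.

The entire 612,000 passes to the descendants.
That amount (612,000) is divided into 3 shares of 204,000: Wyatt and Soraya each take 204,000; Ansel's 204,000 share passes to Ansel's issue.
Ansel's share (204,000) is divided into 2 shares of 102,000: Zubin and Ulla each take 102,000.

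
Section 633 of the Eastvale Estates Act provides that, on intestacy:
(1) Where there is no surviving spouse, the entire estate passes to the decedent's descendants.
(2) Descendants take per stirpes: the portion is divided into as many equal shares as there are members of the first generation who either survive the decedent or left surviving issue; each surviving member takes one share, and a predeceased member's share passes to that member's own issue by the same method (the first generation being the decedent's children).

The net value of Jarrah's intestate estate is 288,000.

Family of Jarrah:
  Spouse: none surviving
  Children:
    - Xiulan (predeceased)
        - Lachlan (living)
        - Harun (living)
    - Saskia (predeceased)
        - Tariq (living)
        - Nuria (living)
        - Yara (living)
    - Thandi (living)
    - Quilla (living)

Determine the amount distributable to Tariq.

Tariq receives 24,000.

The entire 288,000 passes to the descendants.
That amount (288,000) is divided into 4 shares of 72,000: Thandi and Quilla each take 72,000; Xiulan's 72,000 share passes to Xiulan's issue; Saskia's 72,000 share passes to Saskia's issue.
Xiulan's share (72,000) is divided into 2 shares of 36,000: Lachlan and Harun each take 36,000.
Saskia's share (72,000) is divided into 3 shares of 24,000: Tariq, Nuria, and Yara each take 24,000.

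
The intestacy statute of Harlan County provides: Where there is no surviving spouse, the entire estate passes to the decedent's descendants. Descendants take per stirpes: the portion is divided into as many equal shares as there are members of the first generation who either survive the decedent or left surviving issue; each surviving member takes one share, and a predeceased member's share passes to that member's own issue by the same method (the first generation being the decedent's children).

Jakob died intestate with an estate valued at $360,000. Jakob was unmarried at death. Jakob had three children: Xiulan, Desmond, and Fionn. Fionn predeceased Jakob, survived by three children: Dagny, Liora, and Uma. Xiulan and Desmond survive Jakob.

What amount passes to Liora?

Liora receives $40,000.

The entire $360,000 passes to the descendants.
That amount ($360,000) is divided into 3 shares of $120,000: Xiulan and Desmond each take $120,000; Fionn's $120,000 share passes to Fionn's issue.
Fionn's share ($120,000) is divided into 3 shares of $40,000: Dagny, Liora, and Uma each take $40,000.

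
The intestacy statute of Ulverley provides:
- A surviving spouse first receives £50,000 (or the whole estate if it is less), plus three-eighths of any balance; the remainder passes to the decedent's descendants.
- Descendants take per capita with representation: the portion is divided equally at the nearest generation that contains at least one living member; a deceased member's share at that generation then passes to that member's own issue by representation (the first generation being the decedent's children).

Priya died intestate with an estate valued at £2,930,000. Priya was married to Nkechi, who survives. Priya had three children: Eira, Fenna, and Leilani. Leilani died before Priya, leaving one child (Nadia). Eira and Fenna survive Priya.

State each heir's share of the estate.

Nkechi first takes £50,000, leaving a balance of £2,880,000. Nkechi then takes three-eighths of the balance (£1,080,000), for a total of £1,130,000. The remaining £1,800,000 passes to the descendants.
The descendants' portion (£1,800,000) is divided into 3 shares of £600,000: Eira and Fenna each take £600,000; Leilani's £600,000 share passes to Leilani's issue.
Leilani's share (£600,000) passes entirely to Nadia.

Nkechi: £1,130,000; Eira: £600,000; Fenna: £600,000; Nadia: £600,000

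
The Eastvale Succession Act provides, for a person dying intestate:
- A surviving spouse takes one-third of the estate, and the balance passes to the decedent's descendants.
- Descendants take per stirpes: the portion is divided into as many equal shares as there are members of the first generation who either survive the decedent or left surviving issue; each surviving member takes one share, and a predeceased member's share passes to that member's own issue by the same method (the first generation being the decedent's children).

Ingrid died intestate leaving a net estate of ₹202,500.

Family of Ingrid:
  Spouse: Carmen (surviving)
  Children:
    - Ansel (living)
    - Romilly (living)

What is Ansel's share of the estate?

Ansel receives ₹67,500.

Carmen takes one-third of ₹202,500 = ₹67,500. The remaining ₹135,000 passes to the descendants.
The descendants' portion (₹135,000) is divided into 2 shares of ₹67,500: Ansel and Romilly each take ₹67,500.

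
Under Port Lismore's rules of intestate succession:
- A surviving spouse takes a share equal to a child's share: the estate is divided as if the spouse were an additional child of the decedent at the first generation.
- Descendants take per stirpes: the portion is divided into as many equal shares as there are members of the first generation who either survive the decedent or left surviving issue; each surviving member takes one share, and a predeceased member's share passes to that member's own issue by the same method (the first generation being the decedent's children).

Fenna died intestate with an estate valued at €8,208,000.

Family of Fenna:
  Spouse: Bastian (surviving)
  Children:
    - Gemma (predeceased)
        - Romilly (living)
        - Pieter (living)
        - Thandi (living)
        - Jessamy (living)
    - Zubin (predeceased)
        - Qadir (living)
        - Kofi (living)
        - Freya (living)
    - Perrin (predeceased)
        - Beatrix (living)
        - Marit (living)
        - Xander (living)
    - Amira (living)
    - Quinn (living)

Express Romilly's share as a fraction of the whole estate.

The spouse counts as an additional share at the children's level, so there are 6 primary shares of €1,368,000. Bastian takes one such share (€1,368,000).
The children's combined portion (€6,840,000) is divided into 5 shares of €1,368,000: Amira and Quinn each take €1,368,000; Gemma's €1,368,000 share passes to Gemma's issue; Zubin's €1,368,000 share passes to Zubin's issue; Perrin's €1,368,000 share passes to Perrin's issue.
Gemma's share (€1,368,000) is divided into 4 shares of €342,000: Romilly, Pieter, Thandi, and Jessamy each take €342,000.
Zubin's share (€1,368,000) is divided into 3 shares of €456,000: Qadir, Kofi, and Freya each take €456,000.
Perrin's share (€1,368,000) is divided into 3 shares of €456,000: Beatrix, Marit, and Xander each take €456,000.

Romilly receives 1/24 of the estate.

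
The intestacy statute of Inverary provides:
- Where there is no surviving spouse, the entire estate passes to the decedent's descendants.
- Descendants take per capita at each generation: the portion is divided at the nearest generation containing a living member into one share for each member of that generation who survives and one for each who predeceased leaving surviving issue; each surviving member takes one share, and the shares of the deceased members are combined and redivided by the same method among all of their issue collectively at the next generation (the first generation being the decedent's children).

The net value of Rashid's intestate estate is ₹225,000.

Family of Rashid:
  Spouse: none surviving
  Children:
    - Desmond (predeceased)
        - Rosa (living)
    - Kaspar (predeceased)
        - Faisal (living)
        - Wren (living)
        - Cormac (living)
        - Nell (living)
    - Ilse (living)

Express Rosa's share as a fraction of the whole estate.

The entire ₹225,000 passes to the descendants.
That amount (₹225,000) is divided at the children's generation into 3 shares of ₹75,000. Ilse takes ₹75,000. The 2 shares of the deceased (Desmond and Kaspar) are combined into a pool of ₹150,000.
That pool (₹150,000) is divided at the grandchildren's generation equally among Rosa, Faisal, Wren, Cormac, and Nell: ₹30,000 each.

Rosa receives 2/15 of the estate.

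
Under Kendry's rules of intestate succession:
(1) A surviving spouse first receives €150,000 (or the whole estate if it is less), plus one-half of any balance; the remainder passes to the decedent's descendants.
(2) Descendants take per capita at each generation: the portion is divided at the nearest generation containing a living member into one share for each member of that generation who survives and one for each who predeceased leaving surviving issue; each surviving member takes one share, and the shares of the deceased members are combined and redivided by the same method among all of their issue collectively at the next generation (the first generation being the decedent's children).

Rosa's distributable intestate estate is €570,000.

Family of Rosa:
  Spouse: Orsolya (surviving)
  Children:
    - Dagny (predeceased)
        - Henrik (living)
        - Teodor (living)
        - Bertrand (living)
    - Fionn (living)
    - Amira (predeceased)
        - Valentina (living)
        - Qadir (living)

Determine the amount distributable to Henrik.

Henrik receives €28,000.

Orsolya first takes €150,000, leaving a balance of €420,000. Orsolya then takes one-half of the balance (€210,000), for a total of €360,000. The remaining €210,000 passes to the descendants.
The descendants' portion (€210,000) is divided at the children's generation into 3 shares of €70,000. Fionn takes €70,000. The 2 shares of the deceased (Dagny and Amira) are combined into a pool of €140,000.
That pool (€140,000) is divided at the grandchildren's generation equally among Henrik, Teodor, Bertrand, Valentina, and Qadir: €28,000 each.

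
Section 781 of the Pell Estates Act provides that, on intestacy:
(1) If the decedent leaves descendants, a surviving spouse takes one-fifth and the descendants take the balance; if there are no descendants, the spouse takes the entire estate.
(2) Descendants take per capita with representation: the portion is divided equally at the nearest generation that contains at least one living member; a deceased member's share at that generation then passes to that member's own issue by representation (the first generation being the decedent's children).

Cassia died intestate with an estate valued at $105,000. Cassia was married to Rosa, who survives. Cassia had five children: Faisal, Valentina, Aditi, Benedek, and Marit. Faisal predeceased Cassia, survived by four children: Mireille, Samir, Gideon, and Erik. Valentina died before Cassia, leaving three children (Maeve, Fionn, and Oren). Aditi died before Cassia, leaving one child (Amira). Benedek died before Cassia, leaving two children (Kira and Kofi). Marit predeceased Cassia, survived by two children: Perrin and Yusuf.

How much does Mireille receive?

Rosa takes one-fifth of $105,000 = $21,000. The remaining $84,000 passes to the descendants.
No child survives, so the initial division is made at the grandchildren's generation.
The descendants' portion ($84,000) is divided into 12 shares of $7,000: Mireille, Samir, Gideon, Erik, Maeve, Fionn, Oren, Amira, Kira, Kofi, Perrin, and Yusuf each take $7,000.

Mireille receives $7,000.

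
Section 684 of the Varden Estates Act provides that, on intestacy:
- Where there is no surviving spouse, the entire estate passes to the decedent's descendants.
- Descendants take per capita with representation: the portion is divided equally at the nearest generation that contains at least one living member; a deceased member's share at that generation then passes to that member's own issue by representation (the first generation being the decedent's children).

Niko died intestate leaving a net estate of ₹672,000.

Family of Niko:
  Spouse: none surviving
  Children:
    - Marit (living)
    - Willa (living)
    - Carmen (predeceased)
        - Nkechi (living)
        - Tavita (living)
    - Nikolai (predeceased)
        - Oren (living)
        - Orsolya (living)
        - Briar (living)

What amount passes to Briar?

The entire ₹672,000 passes to the descendants.
That amount (₹672,000) is divided into 4 shares of ₹168,000: Marit and Willa each take ₹168,000; Carmen's ₹168,000 share passes to Carmen's issue; Nikolai's ₹168,000 share passes to Nikolai's issue.
Carmen's share (₹168,000) is divided into 2 shares of ₹84,000: Nkechi and Tavita each take ₹84,000.
Nikolai's share (₹168,000) is divided into 3 shares of ₹56,000: Oren, Orsolya, and Briar each take ₹56,000.

Briar receives ₹56,000.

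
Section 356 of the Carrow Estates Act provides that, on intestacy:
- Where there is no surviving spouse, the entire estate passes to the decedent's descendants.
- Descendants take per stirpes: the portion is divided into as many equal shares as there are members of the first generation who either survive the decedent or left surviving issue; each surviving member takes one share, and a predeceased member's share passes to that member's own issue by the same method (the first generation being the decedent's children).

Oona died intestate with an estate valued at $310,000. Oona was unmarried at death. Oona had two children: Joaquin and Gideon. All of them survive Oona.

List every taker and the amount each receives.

The entire $310,000 passes to the descendants.
That amount ($310,000) is divided into 2 shares of $155,000: Joaquin and Gideon each take $155,000.

Joaquin: $155,000; Gideon: $155,000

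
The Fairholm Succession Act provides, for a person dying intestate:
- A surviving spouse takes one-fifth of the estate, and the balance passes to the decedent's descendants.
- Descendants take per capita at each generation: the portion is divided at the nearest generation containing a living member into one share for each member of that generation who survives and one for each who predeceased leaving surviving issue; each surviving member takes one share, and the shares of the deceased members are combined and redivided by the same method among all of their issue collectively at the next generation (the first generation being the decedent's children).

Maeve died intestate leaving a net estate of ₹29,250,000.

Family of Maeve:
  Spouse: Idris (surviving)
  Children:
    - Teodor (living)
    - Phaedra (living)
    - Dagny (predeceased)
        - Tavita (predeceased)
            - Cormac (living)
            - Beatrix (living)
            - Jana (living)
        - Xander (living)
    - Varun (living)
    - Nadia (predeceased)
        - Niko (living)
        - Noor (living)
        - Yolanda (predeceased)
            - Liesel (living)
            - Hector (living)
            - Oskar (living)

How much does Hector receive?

Hector receives ₹624,000.

Idris takes one-fifth of ₹29,250,000 = ₹5,850,000. The remaining ₹23,400,000 passes to the descendants.
The descendants' portion (₹23,400,000) is divided at the children's generation into 5 shares of ₹4,680,000. Teodor, Phaedra, and Varun each take ₹4,680,000. The 2 shares of the deceased (Dagny and Nadia) are combined into a pool of ₹9,360,000.
That pool (₹9,360,000) is divided at the grandchildren's generation into 5 shares of ₹1,872,000. Xander, Niko, and Noor each take ₹1,872,000. The 2 shares of the deceased (Tavita and Yolanda) are combined into a pool of ₹3,744,000.
That pool (₹3,744,000) is divided at the great-grandchildren's generation equally among Cormac, Beatrix, Jana, Liesel, Hector, and Oskar: ₹624,000 each.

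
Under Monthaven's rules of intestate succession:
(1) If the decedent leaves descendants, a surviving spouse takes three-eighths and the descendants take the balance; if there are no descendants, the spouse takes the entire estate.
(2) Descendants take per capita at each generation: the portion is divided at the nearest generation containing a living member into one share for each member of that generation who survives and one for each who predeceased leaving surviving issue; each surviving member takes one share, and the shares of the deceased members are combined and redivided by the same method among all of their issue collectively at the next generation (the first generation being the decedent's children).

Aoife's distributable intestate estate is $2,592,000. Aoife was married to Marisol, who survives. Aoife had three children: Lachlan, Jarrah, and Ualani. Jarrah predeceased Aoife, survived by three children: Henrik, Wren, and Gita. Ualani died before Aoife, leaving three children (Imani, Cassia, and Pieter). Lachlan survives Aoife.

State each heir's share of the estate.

Marisol: $972,000; Lachlan: $540,000; Henrik: $180,000; Wren: $180,000; Gita: $180,000; Imani: $180,000; Cassia: $180,000; Pieter: $180,000

Marisol takes three-eighths of $2,592,000 = $972,000. The remaining $1,620,000 passes to the descendants.
The descendants' portion ($1,620,000) is divided at the children's generation into 3 shares of $540,000. Lachlan takes $540,000. The 2 shares of the deceased (Jarrah and Ualani) are combined into a pool of $1,080,000.
That pool ($1,080,000) is divided at the grandchildren's generation equally among Henrik, Wren, Gita, Imani, Cassia, and Pieter: $180,000 each.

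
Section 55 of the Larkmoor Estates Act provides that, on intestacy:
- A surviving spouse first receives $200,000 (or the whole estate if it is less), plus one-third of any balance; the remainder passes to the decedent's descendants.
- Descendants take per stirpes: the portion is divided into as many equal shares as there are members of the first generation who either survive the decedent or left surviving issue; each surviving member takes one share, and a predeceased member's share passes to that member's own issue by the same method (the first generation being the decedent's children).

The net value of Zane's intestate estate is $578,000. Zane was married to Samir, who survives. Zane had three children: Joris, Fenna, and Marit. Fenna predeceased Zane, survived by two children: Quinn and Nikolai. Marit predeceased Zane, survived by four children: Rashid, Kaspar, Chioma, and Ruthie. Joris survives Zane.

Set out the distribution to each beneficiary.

Samir first takes $200,000, leaving a balance of $378,000. Samir then takes one-third of the balance ($126,000), for a total of $326,000. The remaining $252,000 passes to the descendants.
The descendants' portion ($252,000) is divided into 3 shares of $84,000: Joris takes $84,000; Fenna's $84,000 share passes to Fenna's issue; Marit's $84,000 share passes to Marit's issue.
Fenna's share ($84,000) is divided into 2 shares of $42,000: Quinn and Nikolai each take $42,000.
Marit's share ($84,000) is divided into 4 shares of $21,000: Rashid, Kaspar, Chioma, and Ruthie each take $21,000.

Samir: $326,000; Joris: $84,000; Quinn: $42,000; Nikolai: $42,000; Rashid: $21,000; Kaspar: $21,000; Chioma: $21,000; Ruthie: $21,000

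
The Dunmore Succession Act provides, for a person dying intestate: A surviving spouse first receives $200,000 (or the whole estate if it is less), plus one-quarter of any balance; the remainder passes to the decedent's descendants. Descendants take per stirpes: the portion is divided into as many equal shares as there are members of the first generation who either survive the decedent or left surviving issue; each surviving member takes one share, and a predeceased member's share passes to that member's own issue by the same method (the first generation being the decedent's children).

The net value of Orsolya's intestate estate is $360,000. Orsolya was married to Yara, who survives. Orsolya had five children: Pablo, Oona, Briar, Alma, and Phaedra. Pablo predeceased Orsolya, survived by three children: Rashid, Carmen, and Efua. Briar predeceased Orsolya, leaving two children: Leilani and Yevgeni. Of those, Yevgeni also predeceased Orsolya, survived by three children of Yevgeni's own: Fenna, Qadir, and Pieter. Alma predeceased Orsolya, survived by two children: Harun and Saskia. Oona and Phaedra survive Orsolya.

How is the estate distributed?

Yara: $240,000; Rashid: $8,000; Carmen: $8,000; Efua: $8,000; Oona: $24,000; Leilani: $12,000; Fenna: $4,000; Qadir: $4,000; Pieter: $4,000; Harun: $12,000; Saskia: $12,000; Phaedra: $24,000

Yara first takes $200,000, leaving a balance of $160,000. Yara then takes one-quarter of the balance ($40,000), for a total of $240,000. The remaining $120,000 passes to the descendants.
The descendants' portion ($120,000) is divided into 5 shares of $24,000: Oona and Phaedra each take $24,000; Pablo's $24,000 share passes to Pablo's issue; Briar's $24,000 share passes to Briar's issue; Alma's $24,000 share passes to Alma's issue.
Pablo's share ($24,000) is divided into 3 shares of $8,000: Rashid, Carmen, and Efua each take $8,000.
Briar's share ($24,000) is divided into 2 shares of $12,000: Leilani takes $12,000; Yevgeni's $12,000 share passes to Yevgeni's issue.
Yevgeni's share ($12,000) is divided into 3 shares of $4,000: Fenna, Qadir, and Pieter each take $4,000.
Alma's share ($24,000) is divided into 2 shares of $12,000: Harun and Saskia each take $12,000.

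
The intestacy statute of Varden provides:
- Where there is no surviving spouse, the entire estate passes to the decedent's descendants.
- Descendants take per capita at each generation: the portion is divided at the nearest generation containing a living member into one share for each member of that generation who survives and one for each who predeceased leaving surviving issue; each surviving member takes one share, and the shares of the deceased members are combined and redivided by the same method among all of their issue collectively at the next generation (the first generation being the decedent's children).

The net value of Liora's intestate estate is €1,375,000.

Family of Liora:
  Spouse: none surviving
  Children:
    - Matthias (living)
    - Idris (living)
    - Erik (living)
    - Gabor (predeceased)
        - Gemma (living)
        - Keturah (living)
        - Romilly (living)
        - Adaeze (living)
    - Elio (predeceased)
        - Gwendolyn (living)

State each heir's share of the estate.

Matthias: €275,000; Idris: €275,000; Erik: €275,000; Gemma: €110,000; Keturah: €110,000; Romilly: €110,000; Adaeze: €110,000; Gwendolyn: €110,000

The entire €1,375,000 passes to the descendants.
That amount (€1,375,000) is divided at the children's generation into 5 shares of €275,000. Matthias, Idris, and Erik each take €275,000. The 2 shares of the deceased (Gabor and Elio) are combined into a pool of €550,000.
That pool (€550,000) is divided at the grandchildren's generation equally among Gemma, Keturah, Romilly, Adaeze, and Gwendolyn: €110,000 each.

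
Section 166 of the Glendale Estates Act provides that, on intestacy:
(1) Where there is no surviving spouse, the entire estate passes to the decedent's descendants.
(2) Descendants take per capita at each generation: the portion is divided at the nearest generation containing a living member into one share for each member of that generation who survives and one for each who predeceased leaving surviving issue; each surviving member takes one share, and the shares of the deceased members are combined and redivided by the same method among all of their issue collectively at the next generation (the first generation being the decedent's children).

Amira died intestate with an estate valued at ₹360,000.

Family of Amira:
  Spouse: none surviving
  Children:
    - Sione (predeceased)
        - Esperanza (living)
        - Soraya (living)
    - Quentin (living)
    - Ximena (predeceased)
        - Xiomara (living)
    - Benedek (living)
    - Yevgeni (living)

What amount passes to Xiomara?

The entire ₹360,000 passes to the descendants.
That amount (₹360,000) is divided at the children's generation into 5 shares of ₹72,000. Quentin, Benedek, and Yevgeni each take ₹72,000. The 2 shares of the deceased (Sione and Ximena) are combined into a pool of ₹144,000.
That pool (₹144,000) is divided at the grandchildren's generation equally among Esperanza, Soraya, and Xiomara: ₹48,000 each.

Xiomara receives ₹48,000.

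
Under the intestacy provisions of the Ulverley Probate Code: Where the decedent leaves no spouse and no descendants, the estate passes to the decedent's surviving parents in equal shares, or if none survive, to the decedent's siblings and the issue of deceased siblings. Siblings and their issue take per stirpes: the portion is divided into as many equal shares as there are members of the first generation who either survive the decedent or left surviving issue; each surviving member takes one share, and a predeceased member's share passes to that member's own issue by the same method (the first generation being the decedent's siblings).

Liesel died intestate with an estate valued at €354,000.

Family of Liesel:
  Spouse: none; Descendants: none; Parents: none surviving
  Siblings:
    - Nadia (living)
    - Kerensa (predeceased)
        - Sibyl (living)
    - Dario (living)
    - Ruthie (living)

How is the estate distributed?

The entire €354,000 passes to the siblings and their issue.
That amount (€354,000) is divided into 4 shares of €88,500: Nadia, Dario, and Ruthie each take €88,500; Kerensa's €88,500 share passes to Kerensa's issue.
Kerensa's share (€88,500) passes entirely to Sibyl.

Nadia: €88,500; Sibyl: €88,500; Dario: €88,500; Ruthie: €88,500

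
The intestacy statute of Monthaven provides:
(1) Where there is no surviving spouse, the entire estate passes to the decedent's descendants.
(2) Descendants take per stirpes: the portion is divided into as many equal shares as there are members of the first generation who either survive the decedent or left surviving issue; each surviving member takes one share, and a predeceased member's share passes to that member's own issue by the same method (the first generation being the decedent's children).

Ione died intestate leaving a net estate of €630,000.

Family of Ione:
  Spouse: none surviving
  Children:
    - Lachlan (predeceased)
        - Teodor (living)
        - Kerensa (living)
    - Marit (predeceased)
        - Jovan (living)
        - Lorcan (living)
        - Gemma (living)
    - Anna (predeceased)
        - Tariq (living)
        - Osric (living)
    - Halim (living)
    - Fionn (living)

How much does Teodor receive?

Teodor receives €63,000.

The entire €630,000 passes to the descendants.
That amount (€630,000) is divided into 5 shares of €126,000: Halim and Fionn each take €126,000; Lachlan's €126,000 share passes to Lachlan's issue; Marit's €126,000 share passes to Marit's issue; Anna's €126,000 share passes to Anna's issue.
Lachlan's share (€126,000) is divided into 2 shares of €63,000: Teodor and Kerensa each take €63,000.
Marit's share (€126,000) is divided into 3 shares of €42,000: Jovan, Lorcan, and Gemma each take €42,000.
Anna's share (€126,000) is divided into 2 shares of €63,000: Tariq and Osric each take €63,000.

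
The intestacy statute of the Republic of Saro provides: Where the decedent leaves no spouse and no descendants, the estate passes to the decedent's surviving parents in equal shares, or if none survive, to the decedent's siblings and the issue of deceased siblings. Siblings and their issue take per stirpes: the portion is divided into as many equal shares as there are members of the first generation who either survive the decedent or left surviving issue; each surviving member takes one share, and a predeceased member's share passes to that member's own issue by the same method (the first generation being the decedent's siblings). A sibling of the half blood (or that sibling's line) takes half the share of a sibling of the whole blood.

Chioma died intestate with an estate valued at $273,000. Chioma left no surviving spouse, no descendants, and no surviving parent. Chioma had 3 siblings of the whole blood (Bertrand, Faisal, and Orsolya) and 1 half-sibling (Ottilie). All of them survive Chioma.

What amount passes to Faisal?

The entire $273,000 passes to the siblings and their issue.
Counting each half-blood sibling's line as half a unit, there are 7/2 units in $273,000, so one unit is $78,000. Whole-blood lines (Bertrand, Faisal, and Orsolya) take $78,000 each; half-blood lines (Ottilie) take $39,000 each.

Faisal receives $78,000.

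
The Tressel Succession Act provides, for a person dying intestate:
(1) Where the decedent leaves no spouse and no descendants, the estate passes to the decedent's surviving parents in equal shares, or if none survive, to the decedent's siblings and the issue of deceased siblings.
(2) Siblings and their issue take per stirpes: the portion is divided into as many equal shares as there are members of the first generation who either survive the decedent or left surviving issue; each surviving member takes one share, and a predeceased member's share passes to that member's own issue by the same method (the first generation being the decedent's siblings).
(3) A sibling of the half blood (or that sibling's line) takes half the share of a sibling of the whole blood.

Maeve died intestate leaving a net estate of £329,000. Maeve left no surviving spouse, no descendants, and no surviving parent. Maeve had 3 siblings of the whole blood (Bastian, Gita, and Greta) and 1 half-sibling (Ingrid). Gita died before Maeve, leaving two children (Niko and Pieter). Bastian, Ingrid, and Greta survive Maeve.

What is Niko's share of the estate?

Niko receives £47,000.

The entire £329,000 passes to the siblings and their issue.
Counting each half-blood sibling's line as half a unit, there are 7/2 units in £329,000, so one unit is £94,000. Whole-blood lines (Bastian, Gita, and Greta) take £94,000 each; half-blood lines (Ingrid) take £47,000 each.
Gita's share (£94,000) is divided into 2 shares of £47,000: Niko and Pieter each take £47,000.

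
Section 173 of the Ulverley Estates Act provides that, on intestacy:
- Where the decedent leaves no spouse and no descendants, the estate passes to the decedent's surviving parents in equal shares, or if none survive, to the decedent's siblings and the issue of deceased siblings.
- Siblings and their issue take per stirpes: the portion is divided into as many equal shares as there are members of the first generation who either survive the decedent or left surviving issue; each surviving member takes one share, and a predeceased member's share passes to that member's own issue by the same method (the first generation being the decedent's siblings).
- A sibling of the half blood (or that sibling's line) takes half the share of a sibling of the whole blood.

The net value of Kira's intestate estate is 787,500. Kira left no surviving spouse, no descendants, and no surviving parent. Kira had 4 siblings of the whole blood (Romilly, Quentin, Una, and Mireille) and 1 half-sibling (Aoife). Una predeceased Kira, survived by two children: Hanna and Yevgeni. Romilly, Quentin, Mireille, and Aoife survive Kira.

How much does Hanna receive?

Hanna receives 87,500.

The entire 787,500 passes to the siblings and their issue.
Counting each half-blood sibling's line as half a unit, there are 9/2 units in 787,500, so one unit is 175,000. Whole-blood lines (Romilly, Quentin, Una, and Mireille) take 175,000 each; half-blood lines (Aoife) take 87,500 each.
Una's share (175,000) is divided into 2 shares of 87,500: Hanna and Yevgeni each take 87,500.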